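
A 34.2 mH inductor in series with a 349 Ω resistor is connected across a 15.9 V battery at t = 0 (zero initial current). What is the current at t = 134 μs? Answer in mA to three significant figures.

τ = L/R = 3.420×10^-2/349 = 9.799×10^-5 s; final current I_∞ = ε/R = 15.9/349 = 4.556×10^-2 A.
I(t) = I_∞(1 − e^(−t/τ)) with t/τ = 1.367.
I = (4.556×10^-2)(1 − e^(−1.367)) = 3.395×10^-2 A.

I ≈ 34.0 mA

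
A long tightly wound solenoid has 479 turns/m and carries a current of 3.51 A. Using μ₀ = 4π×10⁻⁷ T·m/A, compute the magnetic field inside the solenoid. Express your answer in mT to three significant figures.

B ≈ 2.11 mT

Inside a long solenoid, B = μ₀nI.
B = (4π×10⁻⁷)(479 m⁻¹)(3.51 A) = 2.113×10^-3 T.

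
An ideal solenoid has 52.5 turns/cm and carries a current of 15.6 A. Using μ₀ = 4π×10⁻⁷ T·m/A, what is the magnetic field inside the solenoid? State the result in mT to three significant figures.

Inside a long solenoid, B = μ₀nI.
B = (4π×10⁻⁷)(5.250×10^3 m⁻¹)(15.6 A) = 0.1029 T.

B ≈ 103 mT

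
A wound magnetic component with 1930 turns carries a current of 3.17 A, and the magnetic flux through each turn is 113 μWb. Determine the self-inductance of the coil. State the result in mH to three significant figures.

L ≈ 68.8 mH

Self-inductance is defined by L = NΦ_B/I (flux linkage over current).
L = (1930)(1.130×10^-4 Wb)/(3.17 A) = 6.880×10^-2 H.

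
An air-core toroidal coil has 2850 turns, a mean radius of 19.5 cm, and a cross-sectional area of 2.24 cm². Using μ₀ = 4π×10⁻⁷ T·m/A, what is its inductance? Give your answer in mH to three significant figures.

L ≈ 1.87 mH

For a thin toroid, L = μ₀N²A/(2πR).
L = (4π×10⁻⁷)(2850)²(2.240×10^-4) / (2π×0.195 m) = 1.866×10^-3 H.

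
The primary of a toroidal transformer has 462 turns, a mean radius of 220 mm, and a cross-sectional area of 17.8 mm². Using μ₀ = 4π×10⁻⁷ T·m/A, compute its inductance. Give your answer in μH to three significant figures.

For a thin toroid, L = μ₀N²A/(2πR).
L = (4π×10⁻⁷)(462)²(1.780×10^-5) / (2π×0.22 m) = 3.454×10^-6 H.

L ≈ 3.45 μH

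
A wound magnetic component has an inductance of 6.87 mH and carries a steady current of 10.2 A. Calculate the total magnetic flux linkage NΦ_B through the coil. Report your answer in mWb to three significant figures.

From L = NΦ_B/I, the flux linkage is NΦ_B = LI.
NΦ_B = (6.870×10^-3 H)(10.2 A) = 7.007×10^-2 Wb.

NΦ_B ≈ 70.1 mWb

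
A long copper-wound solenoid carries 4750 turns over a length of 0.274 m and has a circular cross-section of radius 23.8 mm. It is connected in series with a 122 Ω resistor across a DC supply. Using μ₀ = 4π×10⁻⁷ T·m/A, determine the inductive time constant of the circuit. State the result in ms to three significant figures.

τ ≈ 1.51 ms

A = πr² = π(2.380×10^-2 m)² = 1.780×10^-3 m².
L = μ₀N²A/ℓ = (4π×10⁻⁷)(4750)²(1.780×10^-3)/(0.274) = 0.1841 H.
τ = L/R = (0.1841)/(122) = 1.509×10^-3 s.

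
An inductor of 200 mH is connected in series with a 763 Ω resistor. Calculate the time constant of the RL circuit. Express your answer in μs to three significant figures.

τ = L/R = (0.2 H)/(763 Ω) = 2.621×10^-4 s.

τ ≈ 262 μs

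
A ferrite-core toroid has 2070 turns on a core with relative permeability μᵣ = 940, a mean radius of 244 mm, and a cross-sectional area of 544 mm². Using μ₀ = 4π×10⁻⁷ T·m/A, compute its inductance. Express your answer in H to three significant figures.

For a thin toroid, L = μ₀μᵣN²A/(2πR).
L = (4π×10⁻⁷)(940)(2070)²(5.440×10^-4) / (2π×0.244 m) = 1.796 H.

L ≈ 1.80 H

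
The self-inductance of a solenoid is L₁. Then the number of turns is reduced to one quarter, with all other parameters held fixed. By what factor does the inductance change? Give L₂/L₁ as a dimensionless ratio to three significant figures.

L₂/L₁ = 0.0625

For a solenoid, L ∝ μᵣN²A/ℓ.
L₂/L₁ = (0.25)^2 = 0.0625.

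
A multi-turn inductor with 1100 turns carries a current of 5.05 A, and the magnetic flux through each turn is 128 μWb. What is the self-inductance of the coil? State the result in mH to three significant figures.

Self-inductance is defined by L = NΦ_B/I (flux linkage over current).
L = (1100)(1.280×10^-4 Wb)/(5.05 A) = 2.788×10^-2 H.

L ≈ 27.9 mH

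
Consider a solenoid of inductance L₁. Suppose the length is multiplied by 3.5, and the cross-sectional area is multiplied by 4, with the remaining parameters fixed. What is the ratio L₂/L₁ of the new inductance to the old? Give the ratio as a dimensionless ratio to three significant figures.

L₂/L₁ = 1.14

For a solenoid, L ∝ μᵣN²A/ℓ.
L₂/L₁ = (3.5)^-1 × (4) = 1.14.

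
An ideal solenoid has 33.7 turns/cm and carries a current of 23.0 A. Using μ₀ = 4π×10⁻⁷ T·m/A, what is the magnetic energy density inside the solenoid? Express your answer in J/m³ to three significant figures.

u ≈ 3770 J/m³

B = μ₀nI = (4π×10⁻⁷)(3.370×10^3)(23.0) = 9.740×10^-2 T.
u = B²/(2μ₀) = (9.740×10^-2)²/(2×4π×10⁻⁷) = 3.7748×10^3 J/m³.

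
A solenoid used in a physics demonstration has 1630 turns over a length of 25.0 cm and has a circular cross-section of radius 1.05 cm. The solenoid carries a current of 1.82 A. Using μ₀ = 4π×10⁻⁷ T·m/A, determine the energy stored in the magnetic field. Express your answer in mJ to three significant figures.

U ≈ 7.66 mJ

A = πr² = π(1.050×10^-2 m)² = 3.464×10^-4 m².
L = μ₀N²A/ℓ = (4π×10⁻⁷)(1630)²(3.464×10^-4)/(0.25) = 4.626×10^-3 H.
U = ½LI² = ½(4.626×10^-3)(1.82)² = 7.661×10^-3 J.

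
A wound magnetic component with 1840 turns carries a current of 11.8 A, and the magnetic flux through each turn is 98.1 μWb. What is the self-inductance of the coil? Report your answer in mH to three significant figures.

Self-inductance is defined by L = NΦ_B/I (flux linkage over current).
L = (1840)(9.810×10^-5 Wb)/(11.8 A) = 1.530×10^-2 H.

L ≈ 15.3 mH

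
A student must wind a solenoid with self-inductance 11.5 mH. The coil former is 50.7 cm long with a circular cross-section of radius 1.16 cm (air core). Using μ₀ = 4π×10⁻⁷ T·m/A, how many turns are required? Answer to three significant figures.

N ≈ 3310 turns

A = πr² = π(1.160×10^-2 m)² = 4.227×10^-4 m².
From L = μ₀N²A/ℓ, N = √(Lℓ / (μ₀A)).
N = √[(1.150×10^-2)(0.507) / ((4π×10⁻⁷)×4.227×10^-4)] = √(1.098×10^7) ≈ 3313.0.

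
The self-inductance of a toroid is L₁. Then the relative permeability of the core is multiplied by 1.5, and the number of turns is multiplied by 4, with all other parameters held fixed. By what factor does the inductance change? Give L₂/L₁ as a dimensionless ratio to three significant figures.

For a toroid, L ∝ μᵣN²A/R.
L₂/L₁ = (1.5) × (4)^2 = 24.0.

L₂/L₁ = 24.0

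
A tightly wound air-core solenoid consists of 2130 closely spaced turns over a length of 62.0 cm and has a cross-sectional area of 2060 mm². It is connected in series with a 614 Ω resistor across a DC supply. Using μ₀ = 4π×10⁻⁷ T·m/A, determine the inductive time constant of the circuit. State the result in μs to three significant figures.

A = 2060 mm² = 2.060×10^-3 m².
L = μ₀N²A/ℓ = (4π×10⁻⁷)(2130)²(2.060×10^-3)/(0.62) = 1.894×10^-2 H.
τ = L/R = (1.894×10^-2)/(614) = 3.085×10^-5 s.

τ ≈ 30.9 μs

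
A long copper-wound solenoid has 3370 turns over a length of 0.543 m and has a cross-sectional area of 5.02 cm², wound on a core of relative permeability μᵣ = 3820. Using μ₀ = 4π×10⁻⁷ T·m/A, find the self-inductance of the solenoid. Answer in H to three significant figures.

A = 5.02 cm² = 5.020×10^-4 m².
For a long solenoid, L = μ₀μᵣN²A/ℓ.
L = (4π×10⁻⁷)(3820)(3370)²(5.020×10^-4)/(0.543 m) = 50.4 H.

L ≈ 50.4 H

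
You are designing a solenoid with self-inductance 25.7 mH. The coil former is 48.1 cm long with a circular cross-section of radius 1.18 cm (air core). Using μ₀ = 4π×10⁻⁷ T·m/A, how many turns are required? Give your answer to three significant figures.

N ≈ 4740 turns

A = πr² = π(1.180×10^-2 m)² = 4.374×10^-4 m².
From L = μ₀N²A/ℓ, N = √(Lℓ / (μ₀A)).
N = √[(2.570×10^-2)(0.481) / ((4π×10⁻⁷)×4.374×10^-4)] = √(2.249×10^7) ≈ 4742.2.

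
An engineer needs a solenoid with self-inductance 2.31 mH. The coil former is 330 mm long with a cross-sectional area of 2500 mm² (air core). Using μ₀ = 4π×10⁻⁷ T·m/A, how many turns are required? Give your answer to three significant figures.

A = 2500 mm² = 2.500×10^-3 m².
From L = μ₀N²A/ℓ, N = √(Lℓ / (μ₀A)).
N = √[(2.310×10^-3)(0.33) / ((4π×10⁻⁷)×2.500×10^-3)] = √(2.426×10^5) ≈ 492.6.

N ≈ 493 turns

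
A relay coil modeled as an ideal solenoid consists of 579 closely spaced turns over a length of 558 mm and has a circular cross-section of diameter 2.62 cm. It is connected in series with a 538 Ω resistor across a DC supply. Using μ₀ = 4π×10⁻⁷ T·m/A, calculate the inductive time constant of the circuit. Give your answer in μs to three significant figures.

τ ≈ 0.757 μs

A = π(d/2)² = π(1.310×10^-2 m)² = 5.391×10^-4 m².
L = μ₀N²A/ℓ = (4π×10⁻⁷)(579)²(5.391×10^-4)/(0.558) = 4.070×10^-4 H.
τ = L/R = (4.070×10^-4)/(538) = 7.566×10^-7 s.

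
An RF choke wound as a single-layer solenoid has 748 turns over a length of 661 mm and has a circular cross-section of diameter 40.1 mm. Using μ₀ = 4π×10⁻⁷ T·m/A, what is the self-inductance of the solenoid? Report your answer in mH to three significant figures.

L ≈ 1.34 mH

A = π(d/2)² = π(2.005×10^-2 m)² = 1.263×10^-3 m².
For a long solenoid, L = μ₀N²A/ℓ.
L = (4π×10⁻⁷)(748)²(1.263×10^-3)/(0.661 m) = 1.343×10^-3 H.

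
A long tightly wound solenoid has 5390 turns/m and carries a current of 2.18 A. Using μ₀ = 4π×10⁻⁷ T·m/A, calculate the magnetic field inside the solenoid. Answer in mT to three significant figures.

B ≈ 14.8 mT

Inside a long solenoid, B = μ₀nI.
B = (4π×10⁻⁷)(5.390×10^3 m⁻¹)(2.18 A) = 1.477×10^-2 T.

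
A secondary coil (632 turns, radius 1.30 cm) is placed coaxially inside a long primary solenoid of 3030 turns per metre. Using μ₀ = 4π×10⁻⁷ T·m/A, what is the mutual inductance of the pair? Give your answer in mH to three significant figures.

The outer solenoid produces a uniform field B₁ = μ₀n₁I₁ across the inner coil,
so the flux linkage is N₂Φ = N₂B₁A₂ = μ₀n₁N₂A₂·I₁, giving M = μ₀n₁N₂A₂.
A₂ = πr² = π(1.300×10^-2 m)² = 5.309×10^-4 m².
M = (4π×10⁻⁷)(3030)(632)(5.309×10^-4) = 1.278×10^-3 H.

M ≈ 1.28 mH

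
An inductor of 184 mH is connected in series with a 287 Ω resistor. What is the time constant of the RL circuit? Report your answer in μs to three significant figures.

τ = L/R = (0.184 H)/(287 Ω) = 6.411×10^-4 s.

τ ≈ 641 μs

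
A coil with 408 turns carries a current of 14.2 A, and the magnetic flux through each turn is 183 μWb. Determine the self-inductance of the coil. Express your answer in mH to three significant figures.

Self-inductance is defined by L = NΦ_B/I (flux linkage over current).
L = (408)(1.830×10^-4 Wb)/(14.2 A) = 5.258×10^-3 H.

L ≈ 5.26 mH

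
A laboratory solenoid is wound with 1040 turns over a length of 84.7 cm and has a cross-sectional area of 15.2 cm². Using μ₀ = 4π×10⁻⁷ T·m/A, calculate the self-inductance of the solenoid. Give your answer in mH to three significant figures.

L ≈ 2.44 mH

A = 15.2 cm² = 1.520×10^-3 m².
For a long solenoid, L = μ₀N²A/ℓ.
L = (4π×10⁻⁷)(1040)²(1.520×10^-3)/(0.847 m) = 2.439×10^-3 H.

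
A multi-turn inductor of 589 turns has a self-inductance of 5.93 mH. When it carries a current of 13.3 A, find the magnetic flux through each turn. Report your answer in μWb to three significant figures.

Φ_B ≈ 134 μWb

From L = NΦ_B/I, the flux per turn is Φ_B = LI/N.
Φ_B = (5.930×10^-3 H)(13.3 A)/589 = 1.339×10^-4 Wb.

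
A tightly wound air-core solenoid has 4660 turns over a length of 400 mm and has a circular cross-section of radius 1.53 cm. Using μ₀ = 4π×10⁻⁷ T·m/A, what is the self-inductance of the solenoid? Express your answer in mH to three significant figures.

L ≈ 50.2 mH

A = πr² = π(1.530×10^-2 m)² = 7.354×10^-4 m².
For a long solenoid, L = μ₀N²A/ℓ.
L = (4π×10⁻⁷)(4660)²(7.354×10^-4)/(0.4 m) = 5.017×10^-2 H.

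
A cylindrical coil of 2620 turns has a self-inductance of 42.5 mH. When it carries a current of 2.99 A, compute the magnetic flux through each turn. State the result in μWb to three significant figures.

From L = NΦ_B/I, the flux per turn is Φ_B = LI/N.
Φ_B = (4.250×10^-2 H)(2.99 A)/2620 = 4.850×10^-5 Wb.

Φ_B ≈ 48.5 μWb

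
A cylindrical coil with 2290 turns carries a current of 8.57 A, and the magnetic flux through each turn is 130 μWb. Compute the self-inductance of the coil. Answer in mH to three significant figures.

Self-inductance is defined by L = NΦ_B/I (flux linkage over current).
L = (2290)(1.300×10^-4 Wb)/(8.57 A) = 3.474×10^-2 H.

L ≈ 34.7 mH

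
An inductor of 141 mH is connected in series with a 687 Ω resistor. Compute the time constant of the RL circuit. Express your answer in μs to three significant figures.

τ = L/R = (0.141 H)/(687 Ω) = 2.052×10^-4 s.

τ ≈ 205 μs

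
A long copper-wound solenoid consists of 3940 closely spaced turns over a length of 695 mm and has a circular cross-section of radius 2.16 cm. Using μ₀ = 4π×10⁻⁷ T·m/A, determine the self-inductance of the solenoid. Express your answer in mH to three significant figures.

A = πr² = π(2.160×10^-2 m)² = 1.466×10^-3 m².
For a long solenoid, L = μ₀N²A/ℓ.
L = (4π×10⁻⁷)(3940)²(1.466×10^-3)/(0.695 m) = 4.114×10^-2 H.

L ≈ 41.1 mH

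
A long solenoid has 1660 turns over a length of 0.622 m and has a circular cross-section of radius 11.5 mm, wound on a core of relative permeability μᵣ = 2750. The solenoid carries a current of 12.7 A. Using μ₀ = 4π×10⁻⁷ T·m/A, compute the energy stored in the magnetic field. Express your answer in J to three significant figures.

A = πr² = π(1.150×10^-2 m)² = 4.1548×10^-4 m².
L = μ₀μᵣN²A/ℓ = (4π×10⁻⁷)(2750)(1660)²(4.1548×10^-4)/(0.622) = 6.361 H.
U = ½LI² = ½(6.361)(12.7)² = 513 J.

U ≈ 513 J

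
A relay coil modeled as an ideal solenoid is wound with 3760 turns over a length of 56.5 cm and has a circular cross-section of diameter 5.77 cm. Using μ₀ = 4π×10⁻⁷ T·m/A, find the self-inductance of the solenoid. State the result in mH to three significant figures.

L ≈ 82.2 mH

A = π(d/2)² = π(2.885×10^-2 m)² = 2.6148×10^-3 m².
For a long solenoid, L = μ₀N²A/ℓ.
L = (4π×10⁻⁷)(3760)²(2.6148×10^-3)/(0.565 m) = 8.222×10^-2 H.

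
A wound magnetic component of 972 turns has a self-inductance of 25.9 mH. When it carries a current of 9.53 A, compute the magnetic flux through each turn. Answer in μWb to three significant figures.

Φ_B ≈ 254 μWb

From L = NΦ_B/I, the flux per turn is Φ_B = LI/N.
Φ_B = (2.590×10^-2 H)(9.53 A)/972 = 2.539×10^-4 Wb.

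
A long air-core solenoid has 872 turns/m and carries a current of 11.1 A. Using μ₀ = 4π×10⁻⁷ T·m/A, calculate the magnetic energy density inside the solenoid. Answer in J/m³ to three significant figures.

B = μ₀nI = (4π×10⁻⁷)(872)(11.1) = 1.216×10^-2 T.
u = B²/(2μ₀) = (1.216×10^-2)²/(2×4π×10⁻⁷) = 58.87 J/m³.

u ≈ 58.9 J/m³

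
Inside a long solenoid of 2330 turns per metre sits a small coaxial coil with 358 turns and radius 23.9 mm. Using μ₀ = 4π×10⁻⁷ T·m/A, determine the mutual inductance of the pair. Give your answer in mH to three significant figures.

M ≈ 1.88 mH

The outer solenoid produces a uniform field B₁ = μ₀n₁I₁ across the inner coil,
so the flux linkage is N₂Φ = N₂B₁A₂ = μ₀n₁N₂A₂·I₁, giving M = μ₀n₁N₂A₂.
A₂ = πr² = π(2.390×10^-2 m)² = 1.7945×10^-3 m².
M = (4π×10⁻⁷)(2330)(358)(1.7945×10^-3) = 1.881×10^-3 H.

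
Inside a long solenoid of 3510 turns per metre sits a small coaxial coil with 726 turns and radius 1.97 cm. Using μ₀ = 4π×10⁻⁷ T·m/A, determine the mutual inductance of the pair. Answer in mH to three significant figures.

The outer solenoid produces a uniform field B₁ = μ₀n₁I₁ across the inner coil,
so the flux linkage is N₂Φ = N₂B₁A₂ = μ₀n₁N₂A₂·I₁, giving M = μ₀n₁N₂A₂.
A₂ = πr² = π(1.970×10^-2 m)² = 1.219×10^-3 m².
M = (4π×10⁻⁷)(3510)(726)(1.219×10^-3) = 3.904×10^-3 H.

M ≈ 3.90 mH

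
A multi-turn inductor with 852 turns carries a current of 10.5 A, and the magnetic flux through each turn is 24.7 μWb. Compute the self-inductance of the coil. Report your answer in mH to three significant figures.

Self-inductance is defined by L = NΦ_B/I (flux linkage over current).
L = (852)(2.470×10^-5 Wb)/(10.5 A) = 2.004×10^-3 H.

L ≈ 2.00 mH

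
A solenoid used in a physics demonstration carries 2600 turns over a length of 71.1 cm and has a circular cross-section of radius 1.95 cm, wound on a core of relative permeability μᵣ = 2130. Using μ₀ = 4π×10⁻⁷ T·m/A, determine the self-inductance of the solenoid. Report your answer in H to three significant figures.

L ≈ 30.4 H

A = πr² = π(1.950×10^-2 m)² = 1.1946×10^-3 m².
For a long solenoid, L = μ₀μᵣN²A/ℓ.
L = (4π×10⁻⁷)(2130)(2600)²(1.1946×10^-3)/(0.711 m) = 30.4 H.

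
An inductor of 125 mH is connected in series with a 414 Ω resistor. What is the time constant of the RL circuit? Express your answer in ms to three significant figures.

τ = L/R = (0.125 H)/(414 Ω) = 3.019×10^-4 s.

τ ≈ 0.302 ms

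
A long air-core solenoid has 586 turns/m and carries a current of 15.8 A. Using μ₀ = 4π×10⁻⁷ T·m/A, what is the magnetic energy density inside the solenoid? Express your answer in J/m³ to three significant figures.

u ≈ 53.9 J/m³

B = μ₀nI = (4π×10⁻⁷)(586)(15.8) = 1.163×10^-2 T.
u = B²/(2μ₀) = (1.163×10^-2)²/(2×4π×10⁻⁷) = 53.86 J/m³.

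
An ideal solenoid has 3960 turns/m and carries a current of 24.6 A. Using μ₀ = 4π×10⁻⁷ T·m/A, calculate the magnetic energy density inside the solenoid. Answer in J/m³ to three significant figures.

u ≈ 5960 J/m³

B = μ₀nI = (4π×10⁻⁷)(3.960×10^3)(24.6) = 0.1224 T.
u = B²/(2μ₀) = (0.1224)²/(2×4π×10⁻⁷) = 5.963×10^3 J/m³.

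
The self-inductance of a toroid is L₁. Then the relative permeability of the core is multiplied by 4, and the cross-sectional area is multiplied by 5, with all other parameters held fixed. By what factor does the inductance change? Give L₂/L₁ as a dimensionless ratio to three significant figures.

For a toroid, L ∝ μᵣN²A/R.
L₂/L₁ = (4) × (5) = 20.0.

L₂/L₁ = 20.0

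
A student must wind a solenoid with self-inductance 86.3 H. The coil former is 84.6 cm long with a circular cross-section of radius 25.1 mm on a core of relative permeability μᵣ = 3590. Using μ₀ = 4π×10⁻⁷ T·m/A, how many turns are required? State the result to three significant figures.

A = πr² = π(2.510×10^-2 m)² = 1.979×10^-3 m².
From L = μ₀μᵣN²A/ℓ, N = √(Lℓ / (μ₀μᵣA)).
N = √[(86.3)(0.846) / ((4π×10⁻⁷)(3590)×1.979×10^-3)] = √(8.177×10^6) ≈ 2859.5.

N ≈ 2860 turns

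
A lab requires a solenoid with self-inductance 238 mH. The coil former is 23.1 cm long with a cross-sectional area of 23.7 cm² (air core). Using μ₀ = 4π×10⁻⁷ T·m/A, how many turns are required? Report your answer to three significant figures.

N ≈ 4300 turns

A = 23.7 cm² = 2.370×10^-3 m².
From L = μ₀N²A/ℓ, N = √(Lℓ / (μ₀A)).
N = √[(0.238)(0.231) / ((4π×10⁻⁷)×2.370×10^-3)] = √(1.846×10^7) ≈ 4296.5.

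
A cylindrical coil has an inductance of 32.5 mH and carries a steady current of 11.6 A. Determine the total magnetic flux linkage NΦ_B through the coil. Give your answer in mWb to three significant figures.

From L = NΦ_B/I, the flux linkage is NΦ_B = LI.
NΦ_B = (3.250×10^-2 H)(11.6 A) = 0.377 Wb.

NΦ_B ≈ 377 mWb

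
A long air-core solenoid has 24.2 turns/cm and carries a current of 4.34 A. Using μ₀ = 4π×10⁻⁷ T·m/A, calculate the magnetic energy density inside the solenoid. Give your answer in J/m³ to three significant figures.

u ≈ 69.3 J/m³

B = μ₀nI = (4π×10⁻⁷)(2.420×10^3)(4.34) = 1.320×10^-2 T.
u = B²/(2μ₀) = (1.320×10^-2)²/(2×4π×10⁻⁷) = 69.31 J/m³.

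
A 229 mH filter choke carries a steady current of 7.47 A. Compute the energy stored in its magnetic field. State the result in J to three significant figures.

U ≈ 6.39 J

Stored magnetic energy: U = ½LI².
U = ½(0.229 H)(7.47 A)² = 6.389 J.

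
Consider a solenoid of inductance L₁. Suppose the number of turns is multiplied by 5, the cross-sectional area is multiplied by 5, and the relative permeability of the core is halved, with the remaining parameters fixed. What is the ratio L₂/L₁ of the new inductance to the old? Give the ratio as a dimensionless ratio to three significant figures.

For a solenoid, L ∝ μᵣN²A/ℓ.
L₂/L₁ = (5)^2 × (5) × (0.5) = 62.5.

L₂/L₁ = 62.5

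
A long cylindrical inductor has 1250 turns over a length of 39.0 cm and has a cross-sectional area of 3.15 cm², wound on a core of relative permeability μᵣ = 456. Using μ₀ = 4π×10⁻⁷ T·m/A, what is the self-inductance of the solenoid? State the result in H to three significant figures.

L ≈ 0.723 H

A = 3.15 cm² = 3.150×10^-4 m².
For a long solenoid, L = μ₀μᵣN²A/ℓ.
L = (4π×10⁻⁷)(456)(1250)²(3.150×10^-4)/(0.39 m) = 0.7232 H.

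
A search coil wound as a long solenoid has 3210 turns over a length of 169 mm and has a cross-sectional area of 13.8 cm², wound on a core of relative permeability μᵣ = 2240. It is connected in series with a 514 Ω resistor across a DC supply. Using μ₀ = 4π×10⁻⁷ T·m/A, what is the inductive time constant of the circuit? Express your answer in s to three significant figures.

A = 13.8 cm² = 1.380×10^-3 m².
L = μ₀μᵣN²A/ℓ = (4π×10⁻⁷)(2240)(3210)²(1.380×10^-3)/(0.169) = 236.8 H.
τ = L/R = (236.8)/(514) = 0.4608 s.

τ ≈ 0.461 s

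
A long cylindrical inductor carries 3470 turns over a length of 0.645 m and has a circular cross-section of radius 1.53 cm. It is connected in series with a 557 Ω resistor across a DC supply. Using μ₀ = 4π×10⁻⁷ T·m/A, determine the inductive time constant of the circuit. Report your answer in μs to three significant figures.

A = πr² = π(1.530×10^-2 m)² = 7.354×10^-4 m².
L = μ₀N²A/ℓ = (4π×10⁻⁷)(3470)²(7.354×10^-4)/(0.645) = 1.725×10^-2 H.
τ = L/R = (1.725×10^-2)/(557) = 3.097×10^-5 s.

τ ≈ 31.0 μs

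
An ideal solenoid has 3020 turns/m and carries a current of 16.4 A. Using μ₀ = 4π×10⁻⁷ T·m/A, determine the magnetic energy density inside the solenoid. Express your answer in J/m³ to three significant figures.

u ≈ 1540 J/m³

B = μ₀nI = (4π×10⁻⁷)(3.020×10^3)(16.4) = 6.224×10^-2 T.
u = B²/(2μ₀) = (6.224×10^-2)²/(2×4π×10⁻⁷) = 1.541×10^3 J/m³.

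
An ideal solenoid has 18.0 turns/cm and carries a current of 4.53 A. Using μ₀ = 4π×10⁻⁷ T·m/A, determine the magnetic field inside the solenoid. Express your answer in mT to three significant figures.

Inside a long solenoid, B = μ₀nI.
B = (4π×10⁻⁷)(1.800×10^3 m⁻¹)(4.53 A) = 1.0247×10^-2 T.

B ≈ 10.2 mT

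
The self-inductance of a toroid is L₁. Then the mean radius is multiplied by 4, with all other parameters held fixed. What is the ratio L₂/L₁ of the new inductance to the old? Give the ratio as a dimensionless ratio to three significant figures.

For a toroid, L ∝ μᵣN²A/R.
L₂/L₁ = (4)^-1 = 0.250.

L₂/L₁ = 0.250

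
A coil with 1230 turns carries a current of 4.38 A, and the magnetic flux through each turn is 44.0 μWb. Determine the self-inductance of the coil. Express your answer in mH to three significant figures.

L ≈ 12.4 mH

Self-inductance is defined by L = NΦ_B/I (flux linkage over current).
L = (1230)(4.400×10^-5 Wb)/(4.38 A) = 1.236×10^-2 H.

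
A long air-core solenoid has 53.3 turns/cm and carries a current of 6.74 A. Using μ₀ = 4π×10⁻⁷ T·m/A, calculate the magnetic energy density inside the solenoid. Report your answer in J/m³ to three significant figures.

B = μ₀nI = (4π×10⁻⁷)(5.330×10^3)(6.74) = 4.514×10^-2 T.
u = B²/(2μ₀) = (4.514×10^-2)²/(2×4π×10⁻⁷) = 810.9 J/m³.

u ≈ 811 J/m³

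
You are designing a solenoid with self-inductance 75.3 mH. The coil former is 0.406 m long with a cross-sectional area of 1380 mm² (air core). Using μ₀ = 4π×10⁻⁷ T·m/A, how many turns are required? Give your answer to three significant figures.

N ≈ 4200 turns

A = 1380 mm² = 1.380×10^-3 m².
From L = μ₀N²A/ℓ, N = √(Lℓ / (μ₀A)).
N = √[(7.530×10^-2)(0.406) / ((4π×10⁻⁷)×1.380×10^-3)] = √(1.763×10^7) ≈ 4198.7.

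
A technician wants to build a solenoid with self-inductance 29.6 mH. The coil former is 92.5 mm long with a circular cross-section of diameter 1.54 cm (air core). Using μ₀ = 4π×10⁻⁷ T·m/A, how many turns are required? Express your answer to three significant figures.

N ≈ 3420 turns

A = π(d/2)² = π(7.700×10^-3 m)² = 1.863×10^-4 m².
From L = μ₀N²A/ℓ, N = √(Lℓ / (μ₀A)).
N = √[(2.960×10^-2)(9.250×10^-2) / ((4π×10⁻⁷)×1.863×10^-4)] = √(1.170×10^7) ≈ 3420.2.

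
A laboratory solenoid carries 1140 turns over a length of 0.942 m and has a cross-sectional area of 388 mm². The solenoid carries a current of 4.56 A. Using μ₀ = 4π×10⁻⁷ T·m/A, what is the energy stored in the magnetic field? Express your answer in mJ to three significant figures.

U ≈ 6.99 mJ

A = 388 mm² = 3.880×10^-4 m².
L = μ₀N²A/ℓ = (4π×10⁻⁷)(1140)²(3.880×10^-4)/(0.942) = 6.727×10^-4 H.
U = ½LI² = ½(6.727×10^-4)(4.56)² = 6.994×10^-3 J.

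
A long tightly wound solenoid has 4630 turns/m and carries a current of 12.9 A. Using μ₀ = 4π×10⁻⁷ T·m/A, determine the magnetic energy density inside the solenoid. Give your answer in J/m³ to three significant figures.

B = μ₀nI = (4π×10⁻⁷)(4.630×10^3)(12.9) = 7.506×10^-2 T.
u = B²/(2μ₀) = (7.506×10^-2)²/(2×4π×10⁻⁷) = 2.241×10^3 J/m³.

u ≈ 2240 J/m³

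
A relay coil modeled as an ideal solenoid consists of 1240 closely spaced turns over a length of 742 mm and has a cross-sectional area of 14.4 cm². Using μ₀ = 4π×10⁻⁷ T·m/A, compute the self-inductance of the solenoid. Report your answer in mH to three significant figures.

L ≈ 3.75 mH

A = 14.4 cm² = 1.440×10^-3 m².
For a long solenoid, L = μ₀N²A/ℓ.
L = (4π×10⁻⁷)(1240)²(1.440×10^-3)/(0.742 m) = 3.750×10^-3 H.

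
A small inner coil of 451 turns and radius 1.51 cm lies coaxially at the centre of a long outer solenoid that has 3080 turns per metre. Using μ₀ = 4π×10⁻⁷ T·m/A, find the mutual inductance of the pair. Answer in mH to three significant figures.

M ≈ 1.25 mH

The outer solenoid produces a uniform field B₁ = μ₀n₁I₁ across the inner coil,
so the flux linkage is N₂Φ = N₂B₁A₂ = μ₀n₁N₂A₂·I₁, giving M = μ₀n₁N₂A₂.
A₂ = πr² = π(1.510×10^-2 m)² = 7.163×10^-4 m².
M = (4π×10⁻⁷)(3080)(451)(7.163×10^-4) = 1.250×10^-3 H.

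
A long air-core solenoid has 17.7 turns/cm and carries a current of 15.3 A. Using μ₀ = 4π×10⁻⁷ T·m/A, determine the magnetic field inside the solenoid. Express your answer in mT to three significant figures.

Inside a long solenoid, B = μ₀nI.
B = (4π×10⁻⁷)(1.770×10^3 m⁻¹)(15.3 A) = 3.403×10^-2 T.

B ≈ 34.0 mT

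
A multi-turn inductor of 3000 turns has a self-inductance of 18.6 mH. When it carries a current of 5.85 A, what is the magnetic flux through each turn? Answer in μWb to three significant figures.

From L = NΦ_B/I, the flux per turn is Φ_B = LI/N.
Φ_B = (1.860×10^-2 H)(5.85 A)/3000 = 3.627×10^-5 Wb.

Φ_B ≈ 36.3 μWb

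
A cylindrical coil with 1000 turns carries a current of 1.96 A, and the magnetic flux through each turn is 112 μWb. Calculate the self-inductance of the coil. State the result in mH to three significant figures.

L ≈ 57.1 mH

Self-inductance is defined by L = NΦ_B/I (flux linkage over current).
L = (1000)(1.120×10^-4 Wb)/(1.96 A) = 5.714×10^-2 H.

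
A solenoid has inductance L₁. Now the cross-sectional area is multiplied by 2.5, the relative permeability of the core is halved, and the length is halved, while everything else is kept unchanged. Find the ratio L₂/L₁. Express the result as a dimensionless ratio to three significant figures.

L₂/L₁ = 2.50

For a solenoid, L ∝ μᵣN²A/ℓ.
L₂/L₁ = (2.5) × (0.5) × (0.5)^-1 = 2.50.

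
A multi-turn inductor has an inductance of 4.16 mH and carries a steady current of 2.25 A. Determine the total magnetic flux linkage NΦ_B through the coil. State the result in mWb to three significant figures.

NΦ_B ≈ 9.36 mWb

From L = NΦ_B/I, the flux linkage is NΦ_B = LI.
NΦ_B = (4.160×10^-3 H)(2.25 A) = 9.360×10^-3 Wb.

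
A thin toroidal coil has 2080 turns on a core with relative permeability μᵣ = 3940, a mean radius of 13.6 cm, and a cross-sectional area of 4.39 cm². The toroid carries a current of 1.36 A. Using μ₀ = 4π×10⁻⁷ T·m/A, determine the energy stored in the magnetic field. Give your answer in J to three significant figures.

L = μ₀μᵣN²A/(2πR) = (4π×10⁻⁷)(3940)(2080)²(4.390×10^-4)/(2π×0.136) = 11 H.
U = ½LI² = ½(11)(1.36)² = 10.18 J.

U ≈ 10.2 J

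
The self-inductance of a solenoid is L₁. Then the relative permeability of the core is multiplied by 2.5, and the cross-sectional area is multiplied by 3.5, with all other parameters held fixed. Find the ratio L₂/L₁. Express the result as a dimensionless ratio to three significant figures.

For a solenoid, L ∝ μᵣN²A/ℓ.
L₂/L₁ = (2.5) × (3.5) = 8.75.

L₂/L₁ = 8.75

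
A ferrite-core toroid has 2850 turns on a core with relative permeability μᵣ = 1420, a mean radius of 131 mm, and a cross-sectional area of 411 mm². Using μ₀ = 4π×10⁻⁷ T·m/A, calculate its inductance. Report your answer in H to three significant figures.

For a thin toroid, L = μ₀μᵣN²A/(2πR).
L = (4π×10⁻⁷)(1420)(2850)²(4.110×10^-4) / (2π×0.131 m) = 7.237 H.

L ≈ 7.24 H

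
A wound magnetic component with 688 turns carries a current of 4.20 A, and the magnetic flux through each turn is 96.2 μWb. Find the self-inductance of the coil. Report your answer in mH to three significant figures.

L ≈ 15.8 mH

Self-inductance is defined by L = NΦ_B/I (flux linkage over current).
L = (688)(9.620×10^-5 Wb)/(4.20 A) = 1.576×10^-2 H.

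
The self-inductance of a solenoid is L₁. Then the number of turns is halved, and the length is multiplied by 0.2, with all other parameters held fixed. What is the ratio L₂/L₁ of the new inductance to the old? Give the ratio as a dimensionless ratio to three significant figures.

L₂/L₁ = 1.25

For a solenoid, L ∝ μᵣN²A/ℓ.
L₂/L₁ = (0.5)^2 × (0.2)^-1 = 1.25.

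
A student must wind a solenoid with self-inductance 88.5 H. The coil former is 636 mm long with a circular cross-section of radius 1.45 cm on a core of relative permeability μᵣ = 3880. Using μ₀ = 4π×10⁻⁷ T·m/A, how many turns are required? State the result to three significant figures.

A = πr² = π(1.450×10^-2 m)² = 6.605×10^-4 m².
From L = μ₀μᵣN²A/ℓ, N = √(Lℓ / (μ₀μᵣA)).
N = √[(88.5)(0.636) / ((4π×10⁻⁷)(3880)×6.605×10^-4)] = √(1.748×10^7) ≈ 4180.6.

N ≈ 4180 turns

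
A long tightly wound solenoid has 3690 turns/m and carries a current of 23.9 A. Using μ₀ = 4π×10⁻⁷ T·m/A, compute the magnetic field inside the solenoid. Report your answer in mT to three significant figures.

B ≈ 111 mT

Inside a long solenoid, B = μ₀nI.
B = (4π×10⁻⁷)(3.690×10^3 m⁻¹)(23.9 A) = 0.1108 T.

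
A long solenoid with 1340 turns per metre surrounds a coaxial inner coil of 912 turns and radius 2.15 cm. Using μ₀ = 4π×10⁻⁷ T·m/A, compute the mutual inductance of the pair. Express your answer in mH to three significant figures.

The outer solenoid produces a uniform field B₁ = μ₀n₁I₁ across the inner coil,
so the flux linkage is N₂Φ = N₂B₁A₂ = μ₀n₁N₂A₂·I₁, giving M = μ₀n₁N₂A₂.
A₂ = πr² = π(2.150×10^-2 m)² = 1.452×10^-3 m².
M = (4π×10⁻⁷)(1340)(912)(1.452×10^-3) = 2.230×10^-3 H.

M ≈ 2.23 mH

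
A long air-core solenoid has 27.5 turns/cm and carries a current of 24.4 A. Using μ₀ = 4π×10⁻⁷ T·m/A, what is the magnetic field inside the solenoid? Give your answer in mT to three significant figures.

B ≈ 84.3 mT

Inside a long solenoid, B = μ₀nI.
B = (4π×10⁻⁷)(2.750×10^3 m⁻¹)(24.4 A) = 8.432×10^-2 T.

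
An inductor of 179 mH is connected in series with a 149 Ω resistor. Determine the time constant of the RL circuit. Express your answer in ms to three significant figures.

τ ≈ 1.20 ms

τ = L/R = (0.179 H)/(149 Ω) = 1.201×10^-3 s.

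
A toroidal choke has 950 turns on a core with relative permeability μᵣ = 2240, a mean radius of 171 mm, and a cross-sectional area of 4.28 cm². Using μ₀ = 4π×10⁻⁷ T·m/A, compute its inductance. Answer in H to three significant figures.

L ≈ 1.01 H

For a thin toroid, L = μ₀μᵣN²A/(2πR).
L = (4π×10⁻⁷)(2240)(950)²(4.280×10^-4) / (2π×0.171 m) = 1.012 H.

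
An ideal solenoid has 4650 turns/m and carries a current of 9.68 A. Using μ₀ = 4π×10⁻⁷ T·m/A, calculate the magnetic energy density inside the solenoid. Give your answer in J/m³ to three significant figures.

u ≈ 1270 J/m³

B = μ₀nI = (4π×10⁻⁷)(4.650×10^3)(9.68) = 5.656×10^-2 T.
u = B²/(2μ₀) = (5.656×10^-2)²/(2×4π×10⁻⁷) = 1.273×10^3 J/m³.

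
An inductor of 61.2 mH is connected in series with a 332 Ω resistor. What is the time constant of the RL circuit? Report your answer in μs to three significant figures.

τ ≈ 184 μs

τ = L/R = (6.120×10^-2 H)/(332 Ω) = 1.843×10^-4 s.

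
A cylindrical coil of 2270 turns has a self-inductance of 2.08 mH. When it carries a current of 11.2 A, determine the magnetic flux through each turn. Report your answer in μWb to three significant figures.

Φ_B ≈ 10.3 μWb

From L = NΦ_B/I, the flux per turn is Φ_B = LI/N.
Φ_B = (2.080×10^-3 H)(11.2 A)/2270 = 1.026×10^-5 Wb.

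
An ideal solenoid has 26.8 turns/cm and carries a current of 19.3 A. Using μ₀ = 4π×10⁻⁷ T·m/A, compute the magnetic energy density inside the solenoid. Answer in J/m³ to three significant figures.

u ≈ 1680 J/m³

B = μ₀nI = (4π×10⁻⁷)(2.680×10^3)(19.3) = 6.500×10^-2 T.
u = B²/(2μ₀) = (6.500×10^-2)²/(2×4π×10⁻⁷) = 1.681×10^3 J/m³.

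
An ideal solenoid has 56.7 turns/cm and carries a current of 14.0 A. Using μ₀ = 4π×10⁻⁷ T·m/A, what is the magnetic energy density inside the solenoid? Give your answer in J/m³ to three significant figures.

u ≈ 3960 J/m³

B = μ₀nI = (4π×10⁻⁷)(5.670×10^3)(14.0) = 9.975×10^-2 T.
u = B²/(2μ₀) = (9.975×10^-2)²/(2×4π×10⁻⁷) = 3.959×10^3 J/m³.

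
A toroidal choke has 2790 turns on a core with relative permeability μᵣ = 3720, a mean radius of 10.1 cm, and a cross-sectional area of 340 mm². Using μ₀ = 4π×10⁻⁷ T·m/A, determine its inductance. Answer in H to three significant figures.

L ≈ 19.5 H

For a thin toroid, L = μ₀μᵣN²A/(2πR).
L = (4π×10⁻⁷)(3720)(2790)²(3.400×10^-4) / (2π×0.101 m) = 19.5 H.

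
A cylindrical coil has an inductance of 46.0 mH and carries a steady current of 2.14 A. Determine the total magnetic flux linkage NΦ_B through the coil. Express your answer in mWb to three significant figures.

NΦ_B ≈ 98.4 mWb

From L = NΦ_B/I, the flux linkage is NΦ_B = LI.
NΦ_B = (4.600×10^-2 H)(2.14 A) = 9.844×10^-2 Wb.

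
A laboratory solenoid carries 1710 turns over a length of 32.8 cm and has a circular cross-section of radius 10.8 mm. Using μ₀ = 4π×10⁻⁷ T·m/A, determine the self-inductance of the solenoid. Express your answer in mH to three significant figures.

A = πr² = π(1.080×10^-2 m)² = 3.664×10^-4 m².
For a long solenoid, L = μ₀N²A/ℓ.
L = (4π×10⁻⁷)(1710)²(3.664×10^-4)/(0.328 m) = 4.105×10^-3 H.

L ≈ 4.11 mH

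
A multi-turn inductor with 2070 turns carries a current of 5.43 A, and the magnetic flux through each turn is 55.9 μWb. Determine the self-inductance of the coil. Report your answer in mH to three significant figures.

Self-inductance is defined by L = NΦ_B/I (flux linkage over current).
L = (2070)(5.590×10^-5 Wb)/(5.43 A) = 2.131×10^-2 H.

L ≈ 21.3 mH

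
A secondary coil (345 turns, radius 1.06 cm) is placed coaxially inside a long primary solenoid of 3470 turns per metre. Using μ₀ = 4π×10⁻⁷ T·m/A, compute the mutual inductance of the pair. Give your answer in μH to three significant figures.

M ≈ 531 μH

The outer solenoid produces a uniform field B₁ = μ₀n₁I₁ across the inner coil,
so the flux linkage is N₂Φ = N₂B₁A₂ = μ₀n₁N₂A₂·I₁, giving M = μ₀n₁N₂A₂.
A₂ = πr² = π(1.060×10^-2 m)² = 3.530×10^-4 m².
M = (4π×10⁻⁷)(3470)(345)(3.530×10^-4) = 5.310×10^-4 H.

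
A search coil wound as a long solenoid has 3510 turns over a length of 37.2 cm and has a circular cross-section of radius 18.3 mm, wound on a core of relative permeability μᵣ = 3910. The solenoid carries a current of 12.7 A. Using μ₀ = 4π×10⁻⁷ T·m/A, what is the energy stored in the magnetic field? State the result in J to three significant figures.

U ≈ 13800 J

A = πr² = π(1.830×10^-2 m)² = 1.052×10^-3 m².
L = μ₀μᵣN²A/ℓ = (4π×10⁻⁷)(3910)(3510)²(1.052×10^-3)/(0.372) = 171.2 H.
U = ½LI² = ½(171.2)(12.7)² = 1.381×10^4 J.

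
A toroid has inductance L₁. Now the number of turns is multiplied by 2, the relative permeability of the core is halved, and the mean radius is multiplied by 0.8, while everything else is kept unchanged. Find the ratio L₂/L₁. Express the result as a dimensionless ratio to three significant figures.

For a toroid, L ∝ μᵣN²A/R.
L₂/L₁ = (2)^2 × (0.5) × (0.8)^-1 = 2.50.

L₂/L₁ = 2.50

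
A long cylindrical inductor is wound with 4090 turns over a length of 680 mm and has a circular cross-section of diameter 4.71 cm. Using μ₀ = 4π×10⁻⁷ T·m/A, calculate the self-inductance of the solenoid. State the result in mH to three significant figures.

L ≈ 53.9 mH

A = π(d/2)² = π(2.355×10^-2 m)² = 1.742×10^-3 m².
For a long solenoid, L = μ₀N²A/ℓ.
L = (4π×10⁻⁷)(4090)²(1.742×10^-3)/(0.68 m) = 5.386×10^-2 H.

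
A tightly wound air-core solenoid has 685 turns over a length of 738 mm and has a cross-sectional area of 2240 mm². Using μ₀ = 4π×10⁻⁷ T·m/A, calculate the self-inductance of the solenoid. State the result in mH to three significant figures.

L ≈ 1.79 mH

A = 2240 mm² = 2.240×10^-3 m².
For a long solenoid, L = μ₀N²A/ℓ.
L = (4π×10⁻⁷)(685)²(2.240×10^-3)/(0.738 m) = 1.790×10^-3 H.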